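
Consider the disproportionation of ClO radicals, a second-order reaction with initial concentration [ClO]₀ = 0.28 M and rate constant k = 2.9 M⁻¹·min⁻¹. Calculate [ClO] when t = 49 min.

0.006865 M

Step 1: For a second-order reaction: 1/[ClO] = 1/[ClO]₀ + kt
Step 2: 1/[ClO] = 1/0.28 + 2.9 × 49
Step 3: 1/[ClO] = 3.571 + 142.1 = 145.7
Step 4: [ClO] = 1/145.7 = 0.006865 M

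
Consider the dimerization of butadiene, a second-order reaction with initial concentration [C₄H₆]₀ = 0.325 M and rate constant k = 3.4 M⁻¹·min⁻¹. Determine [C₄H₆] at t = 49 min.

0.005894 M

Step 1: For a second-order reaction: 1/[C₄H₆] = 1/[C₄H₆]₀ + kt
Step 2: 1/[C₄H₆] = 1/0.325 + 3.4 × 49
Step 3: 1/[C₄H₆] = 3.077 + 166.6 = 169.7
Step 4: [C₄H₆] = 1/169.7 = 0.005894 M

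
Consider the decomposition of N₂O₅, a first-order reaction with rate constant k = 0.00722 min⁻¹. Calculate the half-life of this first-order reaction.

96 min

Step 1: For a first-order reaction, t₁/₂ = ln(2)/k
Step 2: t₁/₂ = ln(2)/0.00722
Step 3: t₁/₂ = 0.6931/0.00722 = 96 min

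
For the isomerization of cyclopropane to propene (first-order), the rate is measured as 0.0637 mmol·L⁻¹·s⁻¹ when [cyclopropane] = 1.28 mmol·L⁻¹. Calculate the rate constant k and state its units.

0.04977 s⁻¹

Step 1: rate = k[cyclopropane]^1, so k = rate / [cyclopropane]^1.
Step 2: k = 0.0637 / (1.28)^1 = 0.0637 / 1.28.
Step 3: k = 0.04977 s⁻¹.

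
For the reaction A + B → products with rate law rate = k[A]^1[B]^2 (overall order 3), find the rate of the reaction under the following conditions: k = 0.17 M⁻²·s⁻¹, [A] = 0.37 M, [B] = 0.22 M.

0.003044 M/s

Step 1: The rate law is rate = k[A]^1[B]^2, overall order = 1+2 = 3
Step 2: Substitute values: rate = 0.17 × (0.37)^1 × (0.22)^2
Step 3: rate = 0.17 × 0.37 × 0.0484 = 0.00304436 M/s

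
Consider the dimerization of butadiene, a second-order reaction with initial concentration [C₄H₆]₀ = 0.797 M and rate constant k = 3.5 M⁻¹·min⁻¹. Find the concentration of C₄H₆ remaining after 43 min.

0.00659 M

Step 1: For a second-order reaction: 1/[C₄H₆] = 1/[C₄H₆]₀ + kt
Step 2: 1/[C₄H₆] = 1/0.797 + 3.5 × 43
Step 3: 1/[C₄H₆] = 1.255 + 150.5 = 151.8
Step 4: [C₄H₆] = 1/151.8 = 0.00659 M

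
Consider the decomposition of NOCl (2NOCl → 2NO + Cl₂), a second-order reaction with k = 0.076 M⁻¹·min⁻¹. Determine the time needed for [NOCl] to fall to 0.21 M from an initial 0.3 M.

18.8 min

Step 1: For second-order: t = (1/[NOCl] - 1/[NOCl]₀)/k
Step 2: t = (1/0.21 - 1/0.3)/0.076
Step 3: t = (4.762 - 3.333)/0.076
Step 4: t = 1.429/0.076 = 18.8 min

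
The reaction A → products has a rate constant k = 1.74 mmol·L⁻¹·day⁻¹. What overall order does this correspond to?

zeroth order (0)

Step 1: The units of k for an nth-order reaction are (concentration)^(1-n)·(time)⁻¹.
Step 2: Here k has units mmol·L⁻¹·day⁻¹, so the concentration exponent is 1.
Step 3: 1 - n = 1 ⇒ n = 0. The reaction is zeroth order.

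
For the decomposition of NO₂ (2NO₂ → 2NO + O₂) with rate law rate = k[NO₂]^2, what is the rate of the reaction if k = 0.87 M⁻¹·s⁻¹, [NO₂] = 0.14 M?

0.01705 M/s

Step 1: Identify the rate law: rate = k[NO₂]^2
Step 2: Substitute values: rate = 0.87 × (0.14)^2
Step 3: Calculate: rate = 0.87 × 0.0196 = 0.017052 M/s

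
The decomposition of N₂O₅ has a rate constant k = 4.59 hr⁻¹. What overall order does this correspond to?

first order (1)

Step 1: The units of k for an nth-order reaction are (concentration)^(1-n)·(time)⁻¹.
Step 2: Here k has units hr⁻¹, so the concentration exponent is 0.
Step 3: 1 - n = 0 ⇒ n = 1. The reaction is first order.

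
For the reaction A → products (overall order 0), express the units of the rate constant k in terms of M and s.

M·s⁻¹

Step 1: For overall order n, rate = k × (concentration)^n.
Step 2: Rate has units M·s⁻¹; concentration term has units M^0.
Step 3: k = rate / (concentration)^n, so units of k = M^(1-0)·s⁻¹ = M·s⁻¹.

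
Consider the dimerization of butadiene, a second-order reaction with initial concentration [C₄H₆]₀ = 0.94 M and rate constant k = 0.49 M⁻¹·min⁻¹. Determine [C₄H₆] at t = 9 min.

0.1827 M

Step 1: For a second-order reaction: 1/[C₄H₆] = 1/[C₄H₆]₀ + kt
Step 2: 1/[C₄H₆] = 1/0.94 + 0.49 × 9
Step 3: 1/[C₄H₆] = 1.064 + 4.41 = 5.474
Step 4: [C₄H₆] = 1/5.474 = 0.1827 M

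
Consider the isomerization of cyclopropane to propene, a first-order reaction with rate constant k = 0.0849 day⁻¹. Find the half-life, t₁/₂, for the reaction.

8.164 day

Step 1: For a first-order reaction, t₁/₂ = ln(2)/k
Step 2: t₁/₂ = ln(2)/0.0849
Step 3: t₁/₂ = 0.6931/0.0849 = 8.164 day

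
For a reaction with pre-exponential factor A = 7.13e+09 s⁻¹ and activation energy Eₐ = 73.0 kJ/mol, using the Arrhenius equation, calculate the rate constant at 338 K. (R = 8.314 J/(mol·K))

3.73e-02 s⁻¹

Step 1: Use the Arrhenius equation: k = A × exp(-Eₐ/RT)
Step 2: Convert Eₐ to J/mol: 73.0 kJ/mol = 73000 J/mol
Step 3: Calculate the exponent: -Eₐ/(RT) = -73000/(8.314 × 338) = -25.97743
Step 4: k = 7.13e+09 × exp(-25.97743)
Step 5: k = 7.13e+09 × 5.22571e-12 = 3.7259e-02 s⁻¹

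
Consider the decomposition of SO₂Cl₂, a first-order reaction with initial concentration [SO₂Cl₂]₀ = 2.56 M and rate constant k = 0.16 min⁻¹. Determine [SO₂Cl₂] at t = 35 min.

0.009467 M

Step 1: For a first-order reaction: [SO₂Cl₂] = [SO₂Cl₂]₀ × e^(-kt)
Step 2: [SO₂Cl₂] = 2.56 × e^(-0.16 × 35)
Step 3: [SO₂Cl₂] = 2.56 × e^(-5.6)
Step 4: [SO₂Cl₂] = 2.56 × 0.00369786 = 0.009467 M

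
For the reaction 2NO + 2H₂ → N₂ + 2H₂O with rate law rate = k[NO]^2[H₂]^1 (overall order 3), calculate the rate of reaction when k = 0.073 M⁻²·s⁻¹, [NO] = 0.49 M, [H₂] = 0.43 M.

0.007537 M/s

Step 1: The rate law is rate = k[NO]^2[H₂]^1, overall order = 2+1 = 3
Step 2: Substitute values: rate = 0.073 × (0.49)^2 × (0.43)^1
Step 3: rate = 0.073 × 0.2401 × 0.43 = 0.00753674 M/s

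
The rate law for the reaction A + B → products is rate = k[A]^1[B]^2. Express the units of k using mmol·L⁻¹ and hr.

(mmol·L⁻¹)⁻²·hr⁻¹

Step 1: Overall order = 1 + 2 = 3.
Step 2: rate has units mmol·L⁻¹·hr⁻¹; [A]^1[B]^2 has units (mmol·L⁻¹)^3.
Step 3: k = rate/([A]^1[B]^2), so units of k = (mmol·L⁻¹)^(1-3)·hr⁻¹ = (mmol·L⁻¹)⁻²·hr⁻¹.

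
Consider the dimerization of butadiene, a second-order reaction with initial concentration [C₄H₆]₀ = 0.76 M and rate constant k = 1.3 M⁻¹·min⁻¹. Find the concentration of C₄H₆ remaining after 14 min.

0.05124 M

Step 1: For a second-order reaction: 1/[C₄H₆] = 1/[C₄H₆]₀ + kt
Step 2: 1/[C₄H₆] = 1/0.76 + 1.3 × 14
Step 3: 1/[C₄H₆] = 1.316 + 18.2 = 19.52
Step 4: [C₄H₆] = 1/19.52 = 0.05124 M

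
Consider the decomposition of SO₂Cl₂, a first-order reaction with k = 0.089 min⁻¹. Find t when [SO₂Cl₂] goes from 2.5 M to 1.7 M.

4.333 min

Step 1: For first-order: t = ln([SO₂Cl₂]₀/[SO₂Cl₂])/k
Step 2: t = ln(2.5/1.7)/0.089
Step 3: t = ln(1.471)/0.089
Step 4: t = 0.3857/0.089 = 4.333 min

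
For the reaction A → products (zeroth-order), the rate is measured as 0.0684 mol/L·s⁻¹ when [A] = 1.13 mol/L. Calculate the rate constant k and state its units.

0.0684 mol/L·s⁻¹

Step 1: For a zeroth-order reaction, rate = k (independent of concentration).
Step 2: k = rate = 0.0684 mol/L·s⁻¹.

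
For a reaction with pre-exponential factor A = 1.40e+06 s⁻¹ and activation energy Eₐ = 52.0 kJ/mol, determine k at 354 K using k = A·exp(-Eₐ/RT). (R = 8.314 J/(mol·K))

2.97e-02 s⁻¹

Step 1: Use the Arrhenius equation: k = A × exp(-Eₐ/RT)
Step 2: Convert Eₐ to J/mol: 52.0 kJ/mol = 52000 J/mol
Step 3: Calculate the exponent: -Eₐ/(RT) = -52000/(8.314 × 354) = -17.66811
Step 4: k = 1.40e+06 × exp(-17.66811)
Step 5: k = 1.40e+06 × 2.12245e-08 = 2.9714e-02 s⁻¹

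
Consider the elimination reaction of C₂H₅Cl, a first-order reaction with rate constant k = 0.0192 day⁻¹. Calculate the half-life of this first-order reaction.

36.1 day

Step 1: For a first-order reaction, t₁/₂ = ln(2)/k
Step 2: t₁/₂ = ln(2)/0.0192
Step 3: t₁/₂ = 0.6931/0.0192 = 36.1 day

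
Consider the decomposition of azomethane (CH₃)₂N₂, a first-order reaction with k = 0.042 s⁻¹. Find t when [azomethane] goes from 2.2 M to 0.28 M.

49.08 s

Step 1: For first-order: t = ln([azomethane]₀/[azomethane])/k
Step 2: t = ln(2.2/0.28)/0.042
Step 3: t = ln(7.857)/0.042
Step 4: t = 2.061/0.042 = 49.08 s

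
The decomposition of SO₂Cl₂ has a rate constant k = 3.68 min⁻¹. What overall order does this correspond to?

first order (1)

Step 1: The units of k for an nth-order reaction are (concentration)^(1-n)·(time)⁻¹.
Step 2: Here k has units min⁻¹, so the concentration exponent is 0.
Step 3: 1 - n = 0 ⇒ n = 1. The reaction is first order.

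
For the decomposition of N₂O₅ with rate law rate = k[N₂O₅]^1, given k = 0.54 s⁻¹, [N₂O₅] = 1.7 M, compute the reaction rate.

0.918 M/s

Step 1: Identify the rate law: rate = k[N₂O₅]^1
Step 2: Substitute values: rate = 0.54 × (1.7)^1
Step 3: Calculate: rate = 0.54 × 1.7 = 0.918 M/s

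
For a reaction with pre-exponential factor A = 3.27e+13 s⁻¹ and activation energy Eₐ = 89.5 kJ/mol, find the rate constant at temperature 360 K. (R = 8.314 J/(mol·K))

3.37e+00 s⁻¹

Step 1: Use the Arrhenius equation: k = A × exp(-Eₐ/RT)
Step 2: Convert Eₐ to J/mol: 89.5 kJ/mol = 89500 J/mol
Step 3: Calculate the exponent: -Eₐ/(RT) = -89500/(8.314 × 360) = -29.90271
Step 4: k = 3.27e+13 × exp(-29.90271)
Step 5: k = 3.27e+13 × 1.03138e-13 = 3.3726e+00 s⁻¹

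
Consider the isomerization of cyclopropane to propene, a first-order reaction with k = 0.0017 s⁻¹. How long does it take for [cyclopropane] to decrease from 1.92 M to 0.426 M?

885.7 s

Step 1: For first-order: t = ln([cyclopropane]₀/[cyclopropane])/k
Step 2: t = ln(1.92/0.426)/0.0017
Step 3: t = ln(4.507)/0.0017
Step 4: t = 1.506/0.0017 = 885.7 s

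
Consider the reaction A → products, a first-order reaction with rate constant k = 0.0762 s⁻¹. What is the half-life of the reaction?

9.096 s

Step 1: For a first-order reaction, t₁/₂ = ln(2)/k
Step 2: t₁/₂ = ln(2)/0.0762
Step 3: t₁/₂ = 0.6931/0.0762 = 9.096 s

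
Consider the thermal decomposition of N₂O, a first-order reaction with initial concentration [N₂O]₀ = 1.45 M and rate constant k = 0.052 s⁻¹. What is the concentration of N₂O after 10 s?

0.8621 M

Step 1: For a first-order reaction: [N₂O] = [N₂O]₀ × e^(-kt)
Step 2: [N₂O] = 1.45 × e^(-0.052 × 10)
Step 3: [N₂O] = 1.45 × e^(-0.52)
Step 4: [N₂O] = 1.45 × 0.594521 = 0.8621 M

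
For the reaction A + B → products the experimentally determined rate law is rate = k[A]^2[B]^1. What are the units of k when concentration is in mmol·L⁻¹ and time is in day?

(mmol·L⁻¹)⁻²·day⁻¹

Step 1: Overall order = 2 + 1 = 3.
Step 2: rate has units mmol·L⁻¹·day⁻¹; [A]^2[B]^1 has units (mmol·L⁻¹)^3.
Step 3: k = rate/([A]^2[B]^1), so units of k = (mmol·L⁻¹)^(1-3)·day⁻¹ = (mmol·L⁻¹)⁻²·day⁻¹.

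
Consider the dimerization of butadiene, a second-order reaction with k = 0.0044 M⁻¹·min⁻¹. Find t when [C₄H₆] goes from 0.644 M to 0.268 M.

495.1 min

Step 1: For second-order: t = (1/[C₄H₆] - 1/[C₄H₆]₀)/k
Step 2: t = (1/0.268 - 1/0.644)/0.0044
Step 3: t = (3.731 - 1.553)/0.0044
Step 4: t = 2.179/0.0044 = 495.1 min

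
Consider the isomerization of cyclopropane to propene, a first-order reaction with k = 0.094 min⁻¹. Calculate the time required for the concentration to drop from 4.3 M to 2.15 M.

7.374 min

Step 1: For first-order: t = ln([cyclopropane]₀/[cyclopropane])/k
Step 2: t = ln(4.3/2.15)/0.094
Step 3: t = ln(2)/0.094
Step 4: t = 0.6931/0.094 = 7.374 min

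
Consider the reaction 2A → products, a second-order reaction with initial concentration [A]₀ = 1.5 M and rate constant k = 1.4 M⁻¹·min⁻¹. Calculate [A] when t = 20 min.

0.03488 M

Step 1: For a second-order reaction: 1/[A] = 1/[A]₀ + kt
Step 2: 1/[A] = 1/1.5 + 1.4 × 20
Step 3: 1/[A] = 0.6667 + 28 = 28.67
Step 4: [A] = 1/28.67 = 0.03488 M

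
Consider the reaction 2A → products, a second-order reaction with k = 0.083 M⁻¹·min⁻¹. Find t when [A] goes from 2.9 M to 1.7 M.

2.933 min

Step 1: For second-order: t = (1/[A] - 1/[A]₀)/k
Step 2: t = (1/1.7 - 1/2.9)/0.083
Step 3: t = (0.5882 - 0.3448)/0.083
Step 4: t = 0.2434/0.083 = 2.933 min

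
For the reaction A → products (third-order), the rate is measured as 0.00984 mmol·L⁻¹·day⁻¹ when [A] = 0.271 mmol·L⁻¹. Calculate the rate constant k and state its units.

0.4944 (mmol·L⁻¹)⁻²·day⁻¹

Step 1: rate = k[A]^3, so k = rate / [A]^3.
Step 2: k = 0.00984 / (0.271)^3 = 0.00984 / 0.0199.
Step 3: k = 0.4944 (mmol·L⁻¹)⁻²·day⁻¹.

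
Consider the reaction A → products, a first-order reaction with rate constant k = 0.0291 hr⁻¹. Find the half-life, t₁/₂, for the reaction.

23.82 hr

Step 1: For a first-order reaction, t₁/₂ = ln(2)/k
Step 2: t₁/₂ = ln(2)/0.0291
Step 3: t₁/₂ = 0.6931/0.0291 = 23.82 hr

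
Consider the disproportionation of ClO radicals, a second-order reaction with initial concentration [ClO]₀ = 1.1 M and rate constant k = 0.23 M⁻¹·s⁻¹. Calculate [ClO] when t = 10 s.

0.3116 M

Step 1: For a second-order reaction: 1/[ClO] = 1/[ClO]₀ + kt
Step 2: 1/[ClO] = 1/1.1 + 0.23 × 10
Step 3: 1/[ClO] = 0.9091 + 2.3 = 3.209
Step 4: [ClO] = 1/3.209 = 0.3116 M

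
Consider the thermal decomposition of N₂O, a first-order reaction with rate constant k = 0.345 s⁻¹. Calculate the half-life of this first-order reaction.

2.009 s

Step 1: For a first-order reaction, t₁/₂ = ln(2)/k
Step 2: t₁/₂ = ln(2)/0.345
Step 3: t₁/₂ = 0.6931/0.345 = 2.009 s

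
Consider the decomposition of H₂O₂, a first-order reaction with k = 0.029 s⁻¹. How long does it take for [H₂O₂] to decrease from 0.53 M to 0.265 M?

23.9 s

Step 1: For first-order: t = ln([H₂O₂]₀/[H₂O₂])/k
Step 2: t = ln(0.53/0.265)/0.029
Step 3: t = ln(2)/0.029
Step 4: t = 0.6931/0.029 = 23.9 s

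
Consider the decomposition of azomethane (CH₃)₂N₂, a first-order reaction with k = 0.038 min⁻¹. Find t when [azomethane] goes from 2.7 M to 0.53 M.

42.85 min

Step 1: For first-order: t = ln([azomethane]₀/[azomethane])/k
Step 2: t = ln(2.7/0.53)/0.038
Step 3: t = ln(5.094)/0.038
Step 4: t = 1.628/0.038 = 42.85 min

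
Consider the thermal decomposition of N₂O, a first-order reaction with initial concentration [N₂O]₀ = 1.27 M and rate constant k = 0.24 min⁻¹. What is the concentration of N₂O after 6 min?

0.3009 M

Step 1: For a first-order reaction: [N₂O] = [N₂O]₀ × e^(-kt)
Step 2: [N₂O] = 1.27 × e^(-0.24 × 6)
Step 3: [N₂O] = 1.27 × e^(-1.44)
Step 4: [N₂O] = 1.27 × 0.236928 = 0.3009 M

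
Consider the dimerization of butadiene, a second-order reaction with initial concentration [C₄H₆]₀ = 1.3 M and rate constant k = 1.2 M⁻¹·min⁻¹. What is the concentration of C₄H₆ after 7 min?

0.1091 M

Step 1: For a second-order reaction: 1/[C₄H₆] = 1/[C₄H₆]₀ + kt
Step 2: 1/[C₄H₆] = 1/1.3 + 1.2 × 7
Step 3: 1/[C₄H₆] = 0.7692 + 8.4 = 9.169
Step 4: [C₄H₆] = 1/9.169 = 0.1091 M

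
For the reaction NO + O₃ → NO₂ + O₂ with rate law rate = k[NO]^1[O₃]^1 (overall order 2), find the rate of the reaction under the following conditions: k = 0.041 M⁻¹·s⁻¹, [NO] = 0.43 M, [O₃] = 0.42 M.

0.007405 M/s

Step 1: The rate law is rate = k[NO]^1[O₃]^1, overall order = 1+1 = 2
Step 2: Substitute values: rate = 0.041 × (0.43)^1 × (0.42)^1
Step 3: rate = 0.041 × 0.43 × 0.42 = 0.0074046 M/s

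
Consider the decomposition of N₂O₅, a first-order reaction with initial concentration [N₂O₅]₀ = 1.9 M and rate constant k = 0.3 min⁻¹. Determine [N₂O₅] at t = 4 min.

0.5723 M

Step 1: For a first-order reaction: [N₂O₅] = [N₂O₅]₀ × e^(-kt)
Step 2: [N₂O₅] = 1.9 × e^(-0.3 × 4)
Step 3: [N₂O₅] = 1.9 × e^(-1.2)
Step 4: [N₂O₅] = 1.9 × 0.301194 = 0.5723 M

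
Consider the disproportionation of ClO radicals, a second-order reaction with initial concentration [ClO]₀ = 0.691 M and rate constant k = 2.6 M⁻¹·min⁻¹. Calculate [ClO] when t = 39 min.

0.009723 M

Step 1: For a second-order reaction: 1/[ClO] = 1/[ClO]₀ + kt
Step 2: 1/[ClO] = 1/0.691 + 2.6 × 39
Step 3: 1/[ClO] = 1.447 + 101.4 = 102.8
Step 4: [ClO] = 1/102.8 = 0.009723 M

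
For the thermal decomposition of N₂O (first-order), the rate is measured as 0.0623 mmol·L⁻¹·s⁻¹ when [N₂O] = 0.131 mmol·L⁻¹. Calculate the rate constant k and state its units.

0.4756 s⁻¹

Step 1: rate = k[N₂O]^1, so k = rate / [N₂O]^1.
Step 2: k = 0.0623 / (0.131)^1 = 0.0623 / 0.131.
Step 3: k = 0.4756 s⁻¹.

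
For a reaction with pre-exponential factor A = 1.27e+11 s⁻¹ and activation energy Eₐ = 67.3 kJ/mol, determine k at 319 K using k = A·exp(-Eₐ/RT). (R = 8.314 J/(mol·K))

1.21e+00 s⁻¹

Step 1: Use the Arrhenius equation: k = A × exp(-Eₐ/RT)
Step 2: Convert Eₐ to J/mol: 67.3 kJ/mol = 67300 J/mol
Step 3: Calculate the exponent: -Eₐ/(RT) = -67300/(8.314 × 319) = -25.37549
Step 4: k = 1.27e+11 × exp(-25.37549)
Step 5: k = 1.27e+11 × 9.54036e-12 = 1.2116e+00 s⁻¹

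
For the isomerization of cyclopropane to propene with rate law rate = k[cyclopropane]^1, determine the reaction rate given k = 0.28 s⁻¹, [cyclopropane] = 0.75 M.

0.21 M/s

Step 1: Identify the rate law: rate = k[cyclopropane]^1
Step 2: Substitute values: rate = 0.28 × (0.75)^1
Step 3: Calculate: rate = 0.28 × 0.75 = 0.21 M/s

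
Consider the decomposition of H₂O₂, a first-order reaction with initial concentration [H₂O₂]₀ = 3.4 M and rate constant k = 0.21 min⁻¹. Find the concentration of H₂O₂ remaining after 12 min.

0.2736 M

Step 1: For a first-order reaction: [H₂O₂] = [H₂O₂]₀ × e^(-kt)
Step 2: [H₂O₂] = 3.4 × e^(-0.21 × 12)
Step 3: [H₂O₂] = 3.4 × e^(-2.52)
Step 4: [H₂O₂] = 3.4 × 0.0804596 = 0.2736 M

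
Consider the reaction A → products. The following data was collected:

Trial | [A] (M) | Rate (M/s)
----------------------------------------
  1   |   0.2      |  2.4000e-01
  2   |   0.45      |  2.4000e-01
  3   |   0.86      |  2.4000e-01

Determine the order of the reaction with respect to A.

zeroth order (0)

Step 1: Compare trials - when concentration changes, rate stays constant.
Step 2: rate₂/rate₁ = 2.4000e-01/2.4000e-01 = 1
Step 3: [A]₂/[A]₁ = 0.45/0.2 = 2.25
Step 4: Since rate ratio ≈ (conc ratio)^0, the reaction is zeroth order.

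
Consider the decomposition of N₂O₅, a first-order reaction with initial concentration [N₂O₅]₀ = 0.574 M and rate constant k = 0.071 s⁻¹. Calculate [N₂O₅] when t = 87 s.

0.001192 M

Step 1: For a first-order reaction: [N₂O₅] = [N₂O₅]₀ × e^(-kt)
Step 2: [N₂O₅] = 0.574 × e^(-0.071 × 87)
Step 3: [N₂O₅] = 0.574 × e^(-6.177)
Step 4: [N₂O₅] = 0.574 × 0.00207665 = 0.001192 M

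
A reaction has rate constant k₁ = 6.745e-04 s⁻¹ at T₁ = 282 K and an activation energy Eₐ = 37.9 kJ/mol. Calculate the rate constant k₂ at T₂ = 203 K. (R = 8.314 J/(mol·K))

1.250e-06 s⁻¹

Step 1: Use the two-temperature Arrhenius form: ln(k₂/k₁) = -Eₐ/R × (1/T₂ - 1/T₁)
Step 2: Convert Eₐ to J/mol: 37.9 kJ/mol = 37900 J/mol
Step 3: 1/T₂ - 1/T₁ = 1/203 - 1/282 = 1.380009e-03 K⁻¹
Step 4: ln(k₂/k₁) = -37900/8.314 × 1.380009e-03 = -6.29088
Step 5: k₂ = k₁ × exp(-6.29088) = 6.745e-04 × 1.85313e-03 = 1.250e-06 s⁻¹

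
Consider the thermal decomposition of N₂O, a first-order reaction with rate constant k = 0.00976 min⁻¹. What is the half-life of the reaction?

71.02 min

Step 1: For a first-order reaction, t₁/₂ = ln(2)/k
Step 2: t₁/₂ = ln(2)/0.00976
Step 3: t₁/₂ = 0.6931/0.00976 = 71.02 min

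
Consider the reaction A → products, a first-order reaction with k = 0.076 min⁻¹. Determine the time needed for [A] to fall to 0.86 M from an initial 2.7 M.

15.05 min

Step 1: For first-order: t = ln([A]₀/[A])/k
Step 2: t = ln(2.7/0.86)/0.076
Step 3: t = ln(3.14)/0.076
Step 4: t = 1.144/0.076 = 15.05 min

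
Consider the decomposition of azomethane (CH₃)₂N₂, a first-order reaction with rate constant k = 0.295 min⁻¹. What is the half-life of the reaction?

2.35 min

Step 1: For a first-order reaction, t₁/₂ = ln(2)/k
Step 2: t₁/₂ = ln(2)/0.295
Step 3: t₁/₂ = 0.6931/0.295 = 2.35 min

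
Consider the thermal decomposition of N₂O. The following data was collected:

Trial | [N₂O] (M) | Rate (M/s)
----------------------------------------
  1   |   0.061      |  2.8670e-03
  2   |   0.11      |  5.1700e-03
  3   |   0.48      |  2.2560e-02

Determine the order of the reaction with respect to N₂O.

first order (1)

Step 1: Compare trials to find order n where rate₂/rate₁ = ([N₂O]₂/[N₂O]₁)^n
Step 2: rate₂/rate₁ = 5.1700e-03/2.8670e-03 = 1.803
Step 3: [N₂O]₂/[N₂O]₁ = 0.11/0.061 = 1.803
Step 4: n = ln(1.803)/ln(1.803) = 1.00 ≈ 1
Step 5: The reaction is first order in N₂O.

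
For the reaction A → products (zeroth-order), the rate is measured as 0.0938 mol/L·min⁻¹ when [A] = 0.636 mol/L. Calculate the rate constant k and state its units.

0.0938 mol/L·min⁻¹

Step 1: For a zeroth-order reaction, rate = k (independent of concentration).
Step 2: k = rate = 0.0938 mol/L·min⁻¹.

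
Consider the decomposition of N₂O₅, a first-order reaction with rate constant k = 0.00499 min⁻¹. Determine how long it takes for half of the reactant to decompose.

138.9 min

Step 1: For a first-order reaction, t₁/₂ = ln(2)/k
Step 2: t₁/₂ = ln(2)/0.00499
Step 3: t₁/₂ = 0.6931/0.00499 = 138.9 min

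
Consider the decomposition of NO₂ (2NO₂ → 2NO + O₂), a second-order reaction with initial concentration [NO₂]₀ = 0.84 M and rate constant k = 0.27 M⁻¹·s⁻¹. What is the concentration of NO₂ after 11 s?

0.2404 M

Step 1: For a second-order reaction: 1/[NO₂] = 1/[NO₂]₀ + kt
Step 2: 1/[NO₂] = 1/0.84 + 0.27 × 11
Step 3: 1/[NO₂] = 1.19 + 2.97 = 4.16
Step 4: [NO₂] = 1/4.16 = 0.2404 M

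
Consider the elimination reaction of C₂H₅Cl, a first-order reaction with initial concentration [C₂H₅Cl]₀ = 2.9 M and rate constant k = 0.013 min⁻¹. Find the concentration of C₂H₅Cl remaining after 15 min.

2.386 M

Step 1: For a first-order reaction: [C₂H₅Cl] = [C₂H₅Cl]₀ × e^(-kt)
Step 2: [C₂H₅Cl] = 2.9 × e^(-0.013 × 15)
Step 3: [C₂H₅Cl] = 2.9 × e^(-0.195)
Step 4: [C₂H₅Cl] = 2.9 × 0.822835 = 2.386 M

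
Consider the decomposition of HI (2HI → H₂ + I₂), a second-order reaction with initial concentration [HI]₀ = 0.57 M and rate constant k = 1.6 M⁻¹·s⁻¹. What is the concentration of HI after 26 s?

0.02307 M

Step 1: For a second-order reaction: 1/[HI] = 1/[HI]₀ + kt
Step 2: 1/[HI] = 1/0.57 + 1.6 × 26
Step 3: 1/[HI] = 1.754 + 41.6 = 43.35
Step 4: [HI] = 1/43.35 = 0.02307 M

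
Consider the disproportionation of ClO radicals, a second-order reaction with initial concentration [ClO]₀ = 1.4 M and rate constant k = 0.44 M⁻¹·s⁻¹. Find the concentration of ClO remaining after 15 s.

0.1367 M

Step 1: For a second-order reaction: 1/[ClO] = 1/[ClO]₀ + kt
Step 2: 1/[ClO] = 1/1.4 + 0.44 × 15
Step 3: 1/[ClO] = 0.7143 + 6.6 = 7.314
Step 4: [ClO] = 1/7.314 = 0.1367 M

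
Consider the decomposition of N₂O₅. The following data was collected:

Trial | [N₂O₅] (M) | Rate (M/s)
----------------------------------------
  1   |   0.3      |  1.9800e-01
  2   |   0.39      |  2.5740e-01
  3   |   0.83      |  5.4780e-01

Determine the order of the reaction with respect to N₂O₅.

first order (1)

Step 1: Compare trials to find order n where rate₂/rate₁ = ([N₂O₅]₂/[N₂O₅]₁)^n
Step 2: rate₂/rate₁ = 2.5740e-01/1.9800e-01 = 1.3
Step 3: [N₂O₅]₂/[N₂O₅]₁ = 0.39/0.3 = 1.3
Step 4: n = ln(1.3)/ln(1.3) = 1.00 ≈ 1
Step 5: The reaction is first order in N₂O₅.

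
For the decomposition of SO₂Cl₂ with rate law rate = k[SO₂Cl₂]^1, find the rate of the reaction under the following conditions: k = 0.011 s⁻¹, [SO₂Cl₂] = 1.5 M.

0.0165 M/s

Step 1: Identify the rate law: rate = k[SO₂Cl₂]^1
Step 2: Substitute values: rate = 0.011 × (1.5)^1
Step 3: Calculate: rate = 0.011 × 1.5 = 0.0165 M/s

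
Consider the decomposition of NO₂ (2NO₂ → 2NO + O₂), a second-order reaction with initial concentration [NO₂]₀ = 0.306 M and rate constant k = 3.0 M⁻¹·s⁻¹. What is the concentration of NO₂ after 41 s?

0.00792 M

Step 1: For a second-order reaction: 1/[NO₂] = 1/[NO₂]₀ + kt
Step 2: 1/[NO₂] = 1/0.306 + 3.0 × 41
Step 3: 1/[NO₂] = 3.268 + 123 = 126.3
Step 4: [NO₂] = 1/126.3 = 0.00792 M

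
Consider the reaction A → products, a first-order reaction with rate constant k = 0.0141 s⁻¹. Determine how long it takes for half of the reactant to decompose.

49.16 s

Step 1: For a first-order reaction, t₁/₂ = ln(2)/k
Step 2: t₁/₂ = ln(2)/0.0141
Step 3: t₁/₂ = 0.6931/0.0141 = 49.16 s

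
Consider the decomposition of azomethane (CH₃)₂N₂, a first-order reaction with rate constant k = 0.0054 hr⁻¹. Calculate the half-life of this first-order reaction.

128.4 hr

Step 1: For a first-order reaction, t₁/₂ = ln(2)/k
Step 2: t₁/₂ = ln(2)/0.0054
Step 3: t₁/₂ = 0.6931/0.0054 = 128.4 hr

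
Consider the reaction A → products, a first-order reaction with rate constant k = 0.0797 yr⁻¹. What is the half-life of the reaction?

8.697 yr

Step 1: For a first-order reaction, t₁/₂ = ln(2)/k
Step 2: t₁/₂ = ln(2)/0.0797
Step 3: t₁/₂ = 0.6931/0.0797 = 8.697 yr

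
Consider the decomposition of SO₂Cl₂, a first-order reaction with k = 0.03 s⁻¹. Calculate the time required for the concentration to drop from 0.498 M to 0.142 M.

41.83 s

Step 1: For first-order: t = ln([SO₂Cl₂]₀/[SO₂Cl₂])/k
Step 2: t = ln(0.498/0.142)/0.03
Step 3: t = ln(3.507)/0.03
Step 4: t = 1.255/0.03 = 41.83 s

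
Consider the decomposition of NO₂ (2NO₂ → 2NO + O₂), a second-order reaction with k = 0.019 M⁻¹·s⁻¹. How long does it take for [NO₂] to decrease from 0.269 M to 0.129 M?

212.3 s

Step 1: For second-order: t = (1/[NO₂] - 1/[NO₂]₀)/k
Step 2: t = (1/0.129 - 1/0.269)/0.019
Step 3: t = (7.752 - 3.717)/0.019
Step 4: t = 4.034/0.019 = 212.3 s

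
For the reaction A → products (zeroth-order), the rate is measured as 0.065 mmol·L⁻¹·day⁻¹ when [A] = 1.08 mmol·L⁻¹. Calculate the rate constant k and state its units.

0.065 mmol·L⁻¹·day⁻¹

Step 1: For a zeroth-order reaction, rate = k (independent of concentration).
Step 2: k = rate = 0.065 mmol·L⁻¹·day⁻¹.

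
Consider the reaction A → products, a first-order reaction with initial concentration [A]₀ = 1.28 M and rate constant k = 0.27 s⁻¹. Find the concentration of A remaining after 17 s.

0.013 M

Step 1: For a first-order reaction: [A] = [A]₀ × e^(-kt)
Step 2: [A] = 1.28 × e^(-0.27 × 17)
Step 3: [A] = 1.28 × e^(-4.59)
Step 4: [A] = 1.28 × 0.0101529 = 0.013 M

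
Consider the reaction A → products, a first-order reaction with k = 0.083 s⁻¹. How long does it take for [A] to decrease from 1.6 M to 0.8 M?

8.351 s

Step 1: For first-order: t = ln([A]₀/[A])/k
Step 2: t = ln(1.6/0.8)/0.083
Step 3: t = ln(2)/0.083
Step 4: t = 0.6931/0.083 = 8.351 s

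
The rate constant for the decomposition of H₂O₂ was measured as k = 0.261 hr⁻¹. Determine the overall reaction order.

first order (1)

Step 1: The units of k for an nth-order reaction are (concentration)^(1-n)·(time)⁻¹.
Step 2: Here k has units hr⁻¹, so the concentration exponent is 0.
Step 3: 1 - n = 0 ⇒ n = 1. The reaction is first order.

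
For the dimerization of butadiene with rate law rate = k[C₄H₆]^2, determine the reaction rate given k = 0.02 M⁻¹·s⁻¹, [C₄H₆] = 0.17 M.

0.000578 M/s

Step 1: Identify the rate law: rate = k[C₄H₆]^2
Step 2: Substitute values: rate = 0.02 × (0.17)^2
Step 3: Calculate: rate = 0.02 × 0.0289 = 0.000578 M/s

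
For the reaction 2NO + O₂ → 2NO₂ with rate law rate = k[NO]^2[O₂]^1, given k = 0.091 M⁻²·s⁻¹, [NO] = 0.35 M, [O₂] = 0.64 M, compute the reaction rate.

0.007134 M/s

Step 1: The rate law is rate = k[NO]^2[O₂]^1
Step 2: Substitute: rate = 0.091 × (0.35)^2 × (0.64)^1
Step 3: rate = 0.091 × 0.1225 × 0.64 = 0.0071344 M/s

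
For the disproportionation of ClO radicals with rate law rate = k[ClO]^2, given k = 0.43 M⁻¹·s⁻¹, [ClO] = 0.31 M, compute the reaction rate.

0.04132 M/s

Step 1: Identify the rate law: rate = k[ClO]^2
Step 2: Substitute values: rate = 0.43 × (0.31)^2
Step 3: Calculate: rate = 0.43 × 0.0961 = 0.041323 M/s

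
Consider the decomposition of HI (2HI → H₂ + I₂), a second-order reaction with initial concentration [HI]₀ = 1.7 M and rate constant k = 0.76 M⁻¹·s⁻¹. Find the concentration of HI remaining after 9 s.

0.1346 M

Step 1: For a second-order reaction: 1/[HI] = 1/[HI]₀ + kt
Step 2: 1/[HI] = 1/1.7 + 0.76 × 9
Step 3: 1/[HI] = 0.5882 + 6.84 = 7.428
Step 4: [HI] = 1/7.428 = 0.1346 M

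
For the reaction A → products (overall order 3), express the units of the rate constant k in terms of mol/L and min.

(mol/L)⁻²·min⁻¹

Step 1: For overall order n, rate = k × (concentration)^n.
Step 2: Rate has units mol/L·min⁻¹; concentration term has units (mol/L)^3.
Step 3: k = rate / (concentration)^n, so units of k = (mol/L)^(1-3)·min⁻¹ = (mol/L)⁻²·min⁻¹.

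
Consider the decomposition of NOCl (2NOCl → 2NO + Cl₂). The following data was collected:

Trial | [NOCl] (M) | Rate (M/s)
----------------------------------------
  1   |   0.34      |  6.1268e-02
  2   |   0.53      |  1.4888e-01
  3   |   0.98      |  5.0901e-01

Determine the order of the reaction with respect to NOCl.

second order (2)

Step 1: Compare trials to find order n where rate₂/rate₁ = ([NOCl]₂/[NOCl]₁)^n
Step 2: rate₂/rate₁ = 1.4888e-01/6.1268e-02 = 2.43
Step 3: [NOCl]₂/[NOCl]₁ = 0.53/0.34 = 1.559
Step 4: n = ln(2.43)/ln(1.559) = 2.00 ≈ 2
Step 5: The reaction is second order in NOCl.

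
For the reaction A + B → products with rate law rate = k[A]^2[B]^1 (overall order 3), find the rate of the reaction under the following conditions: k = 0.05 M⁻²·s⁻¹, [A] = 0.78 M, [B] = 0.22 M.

0.006692 M/s

Step 1: The rate law is rate = k[A]^2[B]^1, overall order = 2+1 = 3
Step 2: Substitute values: rate = 0.05 × (0.78)^2 × (0.22)^1
Step 3: rate = 0.05 × 0.6084 × 0.22 = 0.0066924 M/s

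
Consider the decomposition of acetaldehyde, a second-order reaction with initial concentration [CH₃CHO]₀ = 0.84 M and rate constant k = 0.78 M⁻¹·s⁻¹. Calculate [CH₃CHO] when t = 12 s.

0.09478 M

Step 1: For a second-order reaction: 1/[CH₃CHO] = 1/[CH₃CHO]₀ + kt
Step 2: 1/[CH₃CHO] = 1/0.84 + 0.78 × 12
Step 3: 1/[CH₃CHO] = 1.19 + 9.36 = 10.55
Step 4: [CH₃CHO] = 1/10.55 = 0.09478 M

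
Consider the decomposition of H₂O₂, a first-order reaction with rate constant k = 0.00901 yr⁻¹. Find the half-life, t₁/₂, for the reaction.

76.93 yr

Step 1: For a first-order reaction, t₁/₂ = ln(2)/k
Step 2: t₁/₂ = ln(2)/0.00901
Step 3: t₁/₂ = 0.6931/0.00901 = 76.93 yr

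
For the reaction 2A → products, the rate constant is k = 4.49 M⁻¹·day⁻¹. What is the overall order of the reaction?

second order (2)

Step 1: The units of k for an nth-order reaction are (concentration)^(1-n)·(time)⁻¹.
Step 2: Here k has units M⁻¹·day⁻¹, so the concentration exponent is -1.
Step 3: 1 - n = -1 ⇒ n = 2. The reaction is second order.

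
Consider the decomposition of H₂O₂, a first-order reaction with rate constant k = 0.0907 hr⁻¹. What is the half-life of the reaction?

7.642 hr

Step 1: For a first-order reaction, t₁/₂ = ln(2)/k
Step 2: t₁/₂ = ln(2)/0.0907
Step 3: t₁/₂ = 0.6931/0.0907 = 7.642 hr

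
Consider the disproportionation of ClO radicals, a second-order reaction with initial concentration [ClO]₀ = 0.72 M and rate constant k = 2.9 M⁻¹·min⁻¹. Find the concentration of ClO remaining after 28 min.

0.01211 M

Step 1: For a second-order reaction: 1/[ClO] = 1/[ClO]₀ + kt
Step 2: 1/[ClO] = 1/0.72 + 2.9 × 28
Step 3: 1/[ClO] = 1.389 + 81.2 = 82.59
Step 4: [ClO] = 1/82.59 = 0.01211 M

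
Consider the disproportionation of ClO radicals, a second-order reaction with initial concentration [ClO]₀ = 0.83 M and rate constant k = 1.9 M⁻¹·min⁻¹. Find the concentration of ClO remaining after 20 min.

0.02551 M

Step 1: For a second-order reaction: 1/[ClO] = 1/[ClO]₀ + kt
Step 2: 1/[ClO] = 1/0.83 + 1.9 × 20
Step 3: 1/[ClO] = 1.205 + 38 = 39.2
Step 4: [ClO] = 1/39.2 = 0.02551 M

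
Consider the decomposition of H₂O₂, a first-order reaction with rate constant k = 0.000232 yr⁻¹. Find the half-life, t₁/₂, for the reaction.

2988 yr

Step 1: For a first-order reaction, t₁/₂ = ln(2)/k
Step 2: t₁/₂ = ln(2)/0.000232
Step 3: t₁/₂ = 0.6931/0.000232 = 2988 yr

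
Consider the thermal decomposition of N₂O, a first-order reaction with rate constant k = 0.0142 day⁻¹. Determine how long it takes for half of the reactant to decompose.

48.81 day

Step 1: For a first-order reaction, t₁/₂ = ln(2)/k
Step 2: t₁/₂ = ln(2)/0.0142
Step 3: t₁/₂ = 0.6931/0.0142 = 48.81 day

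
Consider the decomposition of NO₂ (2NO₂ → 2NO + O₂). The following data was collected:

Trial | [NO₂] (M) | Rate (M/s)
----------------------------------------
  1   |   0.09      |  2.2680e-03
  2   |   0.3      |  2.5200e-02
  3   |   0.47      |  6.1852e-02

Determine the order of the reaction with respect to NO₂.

second order (2)

Step 1: Compare trials to find order n where rate₂/rate₁ = ([NO₂]₂/[NO₂]₁)^n
Step 2: rate₂/rate₁ = 2.5200e-02/2.2680e-03 = 11.11
Step 3: [NO₂]₂/[NO₂]₁ = 0.3/0.09 = 3.333
Step 4: n = ln(11.11)/ln(3.333) = 2.00 ≈ 2
Step 5: The reaction is second order in NO₂.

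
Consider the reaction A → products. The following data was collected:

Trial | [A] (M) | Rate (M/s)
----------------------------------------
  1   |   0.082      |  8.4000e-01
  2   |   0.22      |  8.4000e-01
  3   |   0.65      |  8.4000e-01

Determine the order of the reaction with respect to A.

zeroth order (0)

Step 1: Compare trials - when concentration changes, rate stays constant.
Step 2: rate₂/rate₁ = 8.4000e-01/8.4000e-01 = 1
Step 3: [A]₂/[A]₁ = 0.22/0.082 = 2.683
Step 4: Since rate ratio ≈ (conc ratio)^0, the reaction is zeroth order.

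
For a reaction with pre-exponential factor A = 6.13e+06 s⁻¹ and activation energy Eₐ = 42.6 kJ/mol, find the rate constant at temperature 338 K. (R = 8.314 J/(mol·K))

1.60e+00 s⁻¹

Step 1: Use the Arrhenius equation: k = A × exp(-Eₐ/RT)
Step 2: Convert Eₐ to J/mol: 42.6 kJ/mol = 42600 J/mol
Step 3: Calculate the exponent: -Eₐ/(RT) = -42600/(8.314 × 338) = -15.15943
Step 4: k = 6.13e+06 × exp(-15.15943)
Step 5: k = 6.13e+06 × 2.60821e-07 = 1.5988e+00 s⁻¹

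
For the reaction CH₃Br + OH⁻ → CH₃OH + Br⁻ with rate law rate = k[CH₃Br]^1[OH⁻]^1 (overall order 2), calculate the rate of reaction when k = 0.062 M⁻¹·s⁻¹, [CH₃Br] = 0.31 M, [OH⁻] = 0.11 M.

0.002114 M/s

Step 1: The rate law is rate = k[CH₃Br]^1[OH⁻]^1, overall order = 1+1 = 2
Step 2: Substitute values: rate = 0.062 × (0.31)^1 × (0.11)^1
Step 3: rate = 0.062 × 0.31 × 0.11 = 0.0021142 M/s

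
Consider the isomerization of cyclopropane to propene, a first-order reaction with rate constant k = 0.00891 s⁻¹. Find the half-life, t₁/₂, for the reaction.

77.79 s

Step 1: For a first-order reaction, t₁/₂ = ln(2)/k
Step 2: t₁/₂ = ln(2)/0.00891
Step 3: t₁/₂ = 0.6931/0.00891 = 77.79 s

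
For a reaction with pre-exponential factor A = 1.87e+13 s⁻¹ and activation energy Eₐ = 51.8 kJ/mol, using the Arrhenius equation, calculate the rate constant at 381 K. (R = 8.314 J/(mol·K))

1.48e+06 s⁻¹

Step 1: Use the Arrhenius equation: k = A × exp(-Eₐ/RT)
Step 2: Convert Eₐ to J/mol: 51.8 kJ/mol = 51800 J/mol
Step 3: Calculate the exponent: -Eₐ/(RT) = -51800/(8.314 × 381) = -16.35290
Step 4: k = 1.87e+13 × exp(-16.35290)
Step 5: k = 1.87e+13 × 7.90726e-08 = 1.4787e+06 s⁻¹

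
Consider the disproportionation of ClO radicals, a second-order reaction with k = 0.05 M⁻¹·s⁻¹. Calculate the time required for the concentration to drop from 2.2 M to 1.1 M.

9.091 s

Step 1: For second-order: t = (1/[ClO] - 1/[ClO]₀)/k
Step 2: t = (1/1.1 - 1/2.2)/0.05
Step 3: t = (0.9091 - 0.4545)/0.05
Step 4: t = 0.4545/0.05 = 9.091 s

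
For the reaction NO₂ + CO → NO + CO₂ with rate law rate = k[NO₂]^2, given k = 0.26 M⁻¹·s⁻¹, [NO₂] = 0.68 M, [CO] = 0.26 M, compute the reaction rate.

0.1202 M/s

Step 1: The rate law is rate = k[NO₂]^2
Step 2: Note that the rate does not depend on [CO] (zero order in CO).
Step 3: rate = 0.26 × (0.68)^2 = 0.120224 M/s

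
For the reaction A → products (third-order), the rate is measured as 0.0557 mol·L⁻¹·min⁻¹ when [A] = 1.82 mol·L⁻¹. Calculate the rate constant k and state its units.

0.009239 (mol·L⁻¹)⁻²·min⁻¹

Step 1: rate = k[A]^3, so k = rate / [A]^3.
Step 2: k = 0.0557 / (1.82)^3 = 0.0557 / 6.029.
Step 3: k = 0.009239 (mol·L⁻¹)⁻²·min⁻¹.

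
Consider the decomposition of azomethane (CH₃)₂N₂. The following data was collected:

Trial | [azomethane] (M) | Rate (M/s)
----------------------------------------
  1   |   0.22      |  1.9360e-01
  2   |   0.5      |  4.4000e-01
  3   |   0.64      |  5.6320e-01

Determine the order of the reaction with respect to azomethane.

first order (1)

Step 1: Compare trials to find order n where rate₂/rate₁ = ([azomethane]₂/[azomethane]₁)^n
Step 2: rate₂/rate₁ = 4.4000e-01/1.9360e-01 = 2.273
Step 3: [azomethane]₂/[azomethane]₁ = 0.5/0.22 = 2.273
Step 4: n = ln(2.273)/ln(2.273) = 1.00 ≈ 1
Step 5: The reaction is first order in azomethane.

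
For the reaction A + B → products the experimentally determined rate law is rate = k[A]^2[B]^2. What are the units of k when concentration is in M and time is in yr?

M⁻³·yr⁻¹

Step 1: Overall order = 2 + 2 = 4.
Step 2: rate has units M·yr⁻¹; [A]^2[B]^2 has units M^4.
Step 3: k = rate/([A]^2[B]^2), so units of k = M^(1-4)·yr⁻¹ = M⁻³·yr⁻¹.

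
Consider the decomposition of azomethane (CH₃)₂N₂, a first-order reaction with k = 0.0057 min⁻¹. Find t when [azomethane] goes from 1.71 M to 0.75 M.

144.6 min

Step 1: For first-order: t = ln([azomethane]₀/[azomethane])/k
Step 2: t = ln(1.71/0.75)/0.0057
Step 3: t = ln(2.28)/0.0057
Step 4: t = 0.8242/0.0057 = 144.6 min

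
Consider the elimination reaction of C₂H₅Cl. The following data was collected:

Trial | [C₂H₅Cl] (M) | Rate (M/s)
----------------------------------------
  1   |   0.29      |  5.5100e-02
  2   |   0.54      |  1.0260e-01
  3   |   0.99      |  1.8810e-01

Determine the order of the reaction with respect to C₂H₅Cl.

first order (1)

Step 1: Compare trials to find order n where rate₂/rate₁ = ([C₂H₅Cl]₂/[C₂H₅Cl]₁)^n
Step 2: rate₂/rate₁ = 1.0260e-01/5.5100e-02 = 1.862
Step 3: [C₂H₅Cl]₂/[C₂H₅Cl]₁ = 0.54/0.29 = 1.862
Step 4: n = ln(1.862)/ln(1.862) = 1.00 ≈ 1
Step 5: The reaction is first order in C₂H₅Cl.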